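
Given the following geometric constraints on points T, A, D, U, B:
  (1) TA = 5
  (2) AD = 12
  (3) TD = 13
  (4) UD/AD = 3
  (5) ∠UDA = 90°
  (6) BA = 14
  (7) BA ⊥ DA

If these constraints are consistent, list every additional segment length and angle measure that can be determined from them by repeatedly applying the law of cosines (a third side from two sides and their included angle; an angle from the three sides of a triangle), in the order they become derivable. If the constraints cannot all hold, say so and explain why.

The constraints are consistent. Derivable facts, in order:
After 1 step:
- AU = 12·√10
- DB = 2·√85
- ∠ADT = 22.62°
- ∠ATD = 67.38°
- ∠DAT = 90°
After 2 steps:
- ∠ABD = 40.6°
- ∠ADB = 49.4°
- ∠AUD = 18.43°
- ∠DAU = 71.57°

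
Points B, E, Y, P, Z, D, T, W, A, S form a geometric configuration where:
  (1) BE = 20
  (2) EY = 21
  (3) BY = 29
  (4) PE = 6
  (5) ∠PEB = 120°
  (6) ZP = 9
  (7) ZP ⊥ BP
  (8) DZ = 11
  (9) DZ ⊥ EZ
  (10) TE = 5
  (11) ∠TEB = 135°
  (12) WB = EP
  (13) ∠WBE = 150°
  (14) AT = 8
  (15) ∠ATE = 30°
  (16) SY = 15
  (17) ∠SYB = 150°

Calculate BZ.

Step 1: By the law of cosines on triangle BEP: BP² = 20² + 6² − 2·20·6·cos(120°) = 556, so BP = 2·√139.
Step 2: By the law of cosines on triangle BPZ: BZ² = (2·√139)² + 9² − 2·2·√139·9·cos(90°) = 637, so BZ = 7·√13.

Therefore, the length of BZ = 7·√13.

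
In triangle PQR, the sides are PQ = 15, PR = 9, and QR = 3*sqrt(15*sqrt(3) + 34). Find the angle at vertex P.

When all three sides of a triangle are known, the law of cosines can be rearranged to find any angle.
cos(C) = (a² + b² - c²) / (2ab) gives cos(P) = -sqrt(3)/2.
Taking the inverse cosine: P = 150°.

150°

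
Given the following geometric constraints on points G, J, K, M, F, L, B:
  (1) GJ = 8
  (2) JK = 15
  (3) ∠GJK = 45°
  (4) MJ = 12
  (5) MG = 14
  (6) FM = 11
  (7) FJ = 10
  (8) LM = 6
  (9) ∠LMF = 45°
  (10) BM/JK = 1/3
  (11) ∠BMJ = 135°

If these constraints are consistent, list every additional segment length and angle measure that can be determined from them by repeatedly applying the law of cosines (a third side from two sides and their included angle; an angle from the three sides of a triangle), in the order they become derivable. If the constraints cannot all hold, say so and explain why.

The constraints are consistent. Derivable facts, in order:
After 1 step:
- FL ≈ 7.98
- GK ≈ 10.92
- JB ≈ 15.93
- ∠FJM = 59.17°
- ∠FMJ = 51.32°
- ∠GJM = 86.42°
- ∠GMJ = 34.77°
- ∠JFM = 69.51°
- ∠JGM = 58.81°
After 2 steps:
- ∠BJM = 12.82°
- ∠FLM = 102.88°
- ∠GKJ = 31.19°
- ∠JBM = 32.18°
- ∠JGK = 103.81°
- ∠LFM = 32.12°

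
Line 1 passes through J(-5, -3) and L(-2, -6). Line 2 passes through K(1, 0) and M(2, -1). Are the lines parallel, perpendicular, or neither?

Slope of line 1: m1 = (-6 - -3)/(-2 - -5) = -3/3 = -1
Slope of line 2: m2 = (-1 - 0)/(2 - 1) = -1/1 = -1
m1 = m2, so the lines are parallel.

Parallel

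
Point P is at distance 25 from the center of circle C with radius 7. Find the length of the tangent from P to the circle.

The tangent, radius, and line from the external point to the center form a right triangle.
The right angle is where the tangent meets the radius.
By the Pythagorean theorem: tangent² + 7² = 25²
tangent² = 625 - 49 = 576
tangent = 24

24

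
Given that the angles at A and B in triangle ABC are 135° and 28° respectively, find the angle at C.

Let angle C = x. Then 135 + 28 + x = 180.
x = 180 - 163 = 17 degrees.

17 degrees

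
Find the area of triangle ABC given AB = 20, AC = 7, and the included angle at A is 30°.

Area = (1/2)(20)(7) sin(30°) = (1/2)(20)(7)(1/2) = 35

35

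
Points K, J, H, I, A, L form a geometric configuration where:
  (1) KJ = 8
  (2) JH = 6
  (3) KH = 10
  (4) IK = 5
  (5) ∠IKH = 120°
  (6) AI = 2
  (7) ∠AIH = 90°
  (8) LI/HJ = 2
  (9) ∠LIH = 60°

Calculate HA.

Step 1: By the law of cosines on triangle HKI: HI² = 10² + 5² − 2·10·5·cos(120°) = 175, so HI = 5·√7.
Step 2: By the law of cosines on triangle HIA: HA² = (5·√7)² + 2² − 2·5·√7·2·cos(90°) = 179, so HA = √179.

Therefore, the length of HA = √179.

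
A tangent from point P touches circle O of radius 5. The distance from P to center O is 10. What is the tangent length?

tangent = √(d² - r²) = √(10² - 5²) = √(100 - 25) = √75 = 5*sqrt(3)

5*sqrt(3)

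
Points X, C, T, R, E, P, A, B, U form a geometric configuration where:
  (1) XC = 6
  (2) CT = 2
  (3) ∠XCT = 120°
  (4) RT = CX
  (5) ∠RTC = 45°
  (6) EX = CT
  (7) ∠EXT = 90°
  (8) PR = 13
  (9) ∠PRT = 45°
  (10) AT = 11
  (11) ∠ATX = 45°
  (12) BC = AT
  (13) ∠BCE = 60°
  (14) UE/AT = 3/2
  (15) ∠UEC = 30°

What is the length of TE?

From the given relations: EX = CT = 2.
Step 1: By the law of cosines on triangle XCT: XT² = 6² + 2² − 2·6·2·cos(120°) = 52, so XT = 2·√13.
Step 2: By the law of cosines on triangle TXE: TE² = (2·√13)² + 2² − 2·2·√13·2·cos(90°) = 56, so TE = 2·√14.

Therefore, the length of TE = 2·√14.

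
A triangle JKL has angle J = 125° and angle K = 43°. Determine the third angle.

angle L = 180 - 125 - 43 = 12 degrees.

12 degrees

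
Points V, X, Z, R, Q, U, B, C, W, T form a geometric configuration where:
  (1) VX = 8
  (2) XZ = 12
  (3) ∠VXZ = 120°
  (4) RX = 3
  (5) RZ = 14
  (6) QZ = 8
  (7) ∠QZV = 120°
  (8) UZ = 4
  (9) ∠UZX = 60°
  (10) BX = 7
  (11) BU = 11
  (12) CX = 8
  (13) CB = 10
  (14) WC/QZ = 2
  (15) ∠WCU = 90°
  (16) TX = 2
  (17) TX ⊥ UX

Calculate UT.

Step 1: By the law of cosines on triangle UZX: UX² = 4² + 12² − 2·4·12·cos(60°) = 112, so UX = 4·√7.
Step 2: By the law of cosines on triangle UXT: UT² = (4·√7)² + 2² − 2·4·√7·2·cos(90°) = 116, so UT = 2·√29.

Therefore, the length of UT = 2·√29.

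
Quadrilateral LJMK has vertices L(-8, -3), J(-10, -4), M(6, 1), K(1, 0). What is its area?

Shoelace: sum of cross terms = 12, Area = (1/2)|12| = 6

6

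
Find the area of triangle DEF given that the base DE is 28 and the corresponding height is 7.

Area = (1/2)(28)(7) = 98

98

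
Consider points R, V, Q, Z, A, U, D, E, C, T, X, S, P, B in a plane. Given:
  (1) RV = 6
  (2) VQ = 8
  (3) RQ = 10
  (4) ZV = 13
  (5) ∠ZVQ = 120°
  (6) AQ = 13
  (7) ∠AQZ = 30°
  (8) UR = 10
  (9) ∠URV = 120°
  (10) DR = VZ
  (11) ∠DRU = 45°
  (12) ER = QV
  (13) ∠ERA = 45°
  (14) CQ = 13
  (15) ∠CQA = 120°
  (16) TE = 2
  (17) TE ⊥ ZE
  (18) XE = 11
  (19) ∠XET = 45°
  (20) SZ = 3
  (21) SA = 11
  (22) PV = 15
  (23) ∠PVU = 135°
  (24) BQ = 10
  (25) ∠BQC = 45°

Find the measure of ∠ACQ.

Step 1: By the law of cosines on triangle CQA: CA² = 13² + 13² − 2·13·13·cos(120°) = 507, so CA = 13·√3.
Step 2: By the inverse law of cosines on triangle ACQ: cos(∠ACQ) = ((13·√3)² + 13² − 13²) / (2·13·√3·13) = 507/585.43 = 0.866, so ∠ACQ = 30°.

Therefore, the measure of angle ∠ACQ = 30°.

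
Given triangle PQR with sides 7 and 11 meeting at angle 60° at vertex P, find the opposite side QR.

Law of cosines: QR^2 = 7^2 + 11^2 - 2(7)(11)cos(60°) = 93, so QR = sqrt(93).

sqrt(93)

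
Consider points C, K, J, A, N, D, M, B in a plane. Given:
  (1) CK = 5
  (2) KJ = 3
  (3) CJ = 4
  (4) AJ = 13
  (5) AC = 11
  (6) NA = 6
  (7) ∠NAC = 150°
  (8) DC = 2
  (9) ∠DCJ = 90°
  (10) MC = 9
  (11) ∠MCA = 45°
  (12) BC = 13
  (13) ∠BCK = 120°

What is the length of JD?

Step 1: By the law of cosines on triangle JCD: JD² = 4² + 2² − 2·4·2·cos(90°) = 20, so JD = 2·√5.

Therefore, the length of JD = 2·√5.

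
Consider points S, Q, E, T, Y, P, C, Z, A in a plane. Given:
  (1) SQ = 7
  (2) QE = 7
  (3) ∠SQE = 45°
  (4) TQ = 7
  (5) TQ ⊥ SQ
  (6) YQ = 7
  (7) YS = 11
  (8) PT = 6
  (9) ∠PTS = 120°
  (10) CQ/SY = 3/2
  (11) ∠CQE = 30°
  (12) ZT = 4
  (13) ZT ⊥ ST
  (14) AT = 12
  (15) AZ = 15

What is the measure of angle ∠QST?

Step 1: By the law of cosines on triangle SQT: ST² = 7² + 7² − 2·7·7·cos(90°) = 98, so ST = 7·√2.
Step 2: By the inverse law of cosines on triangle QST: cos(∠QST) = (7² + (7·√2)² − 7²) / (2·7·7·√2) = 98/138.59 = 0.7071, so ∠QST = 45°.

Therefore, the measure of angle ∠QST = 45°.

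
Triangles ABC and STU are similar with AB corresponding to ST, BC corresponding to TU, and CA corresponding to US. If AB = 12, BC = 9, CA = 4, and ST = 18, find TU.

Similar triangles have proportional sides. Setting up the proportion:
ST / AB = TU / BC
18 / 12 = TU / 9
TU = 9 * 18 / 12 = 27/2.

27/2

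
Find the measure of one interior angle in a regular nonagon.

Each interior angle of a regular n-gon is (n - 2) * 180 / n.
For n = 9: (9 - 2) * 180 / 9 = 1260/9 = 140 degrees.

140 degrees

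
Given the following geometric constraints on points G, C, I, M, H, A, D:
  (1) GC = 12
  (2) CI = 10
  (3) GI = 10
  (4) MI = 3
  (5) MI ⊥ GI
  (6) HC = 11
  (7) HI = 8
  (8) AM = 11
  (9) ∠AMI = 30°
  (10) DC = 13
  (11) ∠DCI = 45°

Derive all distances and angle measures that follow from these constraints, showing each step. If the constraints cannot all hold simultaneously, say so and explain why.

The constraints are consistent.

Step 1: From GI = 10, IM = 3, and ∠GIM = 90°, by the law of cosines:
  GM² = GI² + IM² - 2·GI·IM·cos(90°) = 100 + 9 - 0 = 109
  GM = √109

Step 2: From IM = 3, MA = 11, and ∠IMA = 30°, by the law of cosines:
  IA² = IM² + MA² - 2·IM·MA·cos(30°) = 9 + 121 - 57.16 = 72.84
  IA ≈ 8.53

Step 3: From IC = 10, CD = 13, and ∠ICD = 45°, by the law of cosines:
  ID² = IC² + CD² - 2·IC·CD·cos(45°) = 100 + 169 - 183.8 = 85.15
  ID ≈ 9.23

Step 4: From GC = 12, GI = 10, CI = 10, by the inverse law of cosines:
  cos(∠CGI) = (GC² + GI² - CI²) / (2·GC·GI)
  ∠CGI = 53.13°

Step 5: From CG = 12, CI = 10, GI = 10, by the inverse law of cosines:
  cos(∠GCI) = (CG² + CI² - GI²) / (2·CG·CI)
  ∠GCI = 53.13°

Step 6: From CH = 11, CI = 10, HI = 8, by the inverse law of cosines:
  cos(∠HCI) = (CH² + CI² - HI²) / (2·CH·CI)
  ∠HCI = 44.47°

Step 7: From IC = 10, IG = 10, CG = 12, by the inverse law of cosines:
  cos(∠CIG) = (IC² + IG² - CG²) / (2·IC·IG)
  ∠CIG = 73.74°

Step 8: From IC = 10, IH = 8, CH = 11, by the inverse law of cosines:
  cos(∠CIH) = (IC² + IH² - CH²) / (2·IC·IH)
  ∠CIH = 74.41°

Step 9: From HC = 11, HI = 8, CI = 10, by the inverse law of cosines:
  cos(∠CHI) = (HC² + HI² - CI²) / (2·HC·HI)
  ∠CHI = 61.12°

Step 10: From GI = 10, GM = √109, IM = 3, by the inverse law of cosines:
  cos(∠IGM) = (GI² + GM² - IM²) / (2·GI·GM)
  ∠IGM = 16.7°

Step 11: From IA = 8.53, IM = 3, AM = 11, by the inverse law of cosines:
  cos(∠AIM) = (IA² + IM² - AM²) / (2·IA·IM)
  ∠AIM = 139.88°

Step 12: From IC = 10, ID = 9.23, CD = 13, by the inverse law of cosines:
  cos(∠CID) = (IC² + ID² - CD²) / (2·IC·ID)
  ∠CID = 84.98°

Step 13: From MG = √109, MI = 3, GI = 10, by the inverse law of cosines:
  cos(∠GMI) = (MG² + MI² - GI²) / (2·MG·MI)
  ∠GMI = 73.3°

Step 14: From AI = 8.53, AM = 11, IM = 3, by the inverse law of cosines:
  cos(∠IAM) = (AI² + AM² - IM²) / (2·AI·AM)
  ∠IAM = 10.12°

Step 15: From DC = 13, DI = 9.23, CI = 10, by the inverse law of cosines:
  cos(∠CDI) = (DC² + DI² - CI²) / (2·DC·DI)
  ∠CDI = 50.02°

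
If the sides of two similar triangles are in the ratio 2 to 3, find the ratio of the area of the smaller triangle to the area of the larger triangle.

The ratio of areas of similar triangles equals the square of the side ratio.
Side ratio = 2:3
Area ratio = (2/3)^2 = 4/9 = 4:9

4:9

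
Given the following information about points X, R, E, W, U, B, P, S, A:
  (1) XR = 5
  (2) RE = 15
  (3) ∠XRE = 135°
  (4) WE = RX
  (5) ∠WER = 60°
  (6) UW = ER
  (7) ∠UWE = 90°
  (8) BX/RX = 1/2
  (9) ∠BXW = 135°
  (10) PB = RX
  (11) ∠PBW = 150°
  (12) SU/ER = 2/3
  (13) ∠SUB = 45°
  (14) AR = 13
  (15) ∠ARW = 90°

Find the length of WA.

From the given relations: WE = RX = 5.
Step 1: By the law of cosines on triangle REW: RW² = 15² + 5² − 2·15·5·cos(60°) = 175, so RW = 5·√7.
Step 2: By the law of cosines on triangle WRA: WA² = (5·√7)² + 13² − 2·5·√7·13·cos(90°) = 344, so WA = 2·√86.

Therefore, the length of WA = 2·√86.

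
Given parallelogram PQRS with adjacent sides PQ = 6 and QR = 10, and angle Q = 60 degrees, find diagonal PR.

Using the law of cosines:
d^2 = 6^2 + 10^2 - 2(6)(10)cos(60 degrees)
d^2 = 36 + 100 - 120*1/2
d^2 = 76
d = 2*sqrt(19)

2*sqrt(19)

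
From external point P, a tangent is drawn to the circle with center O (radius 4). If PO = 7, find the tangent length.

tangent = √(d² - r²) = √(7² - 4²) = √(49 - 16) = √33 = sqrt(33)

sqrt(33)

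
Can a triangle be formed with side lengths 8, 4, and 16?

Check the triangle inequality: 8 + 4 = 12 ≤ 16.
Since the sum of two sides does not exceed the third, no triangle can be formed.

No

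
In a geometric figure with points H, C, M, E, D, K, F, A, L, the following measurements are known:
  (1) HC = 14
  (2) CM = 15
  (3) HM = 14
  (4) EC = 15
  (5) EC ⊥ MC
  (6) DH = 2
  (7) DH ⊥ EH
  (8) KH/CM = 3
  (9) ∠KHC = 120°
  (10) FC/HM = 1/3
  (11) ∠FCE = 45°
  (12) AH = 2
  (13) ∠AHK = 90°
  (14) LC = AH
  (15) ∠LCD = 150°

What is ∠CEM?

Step 1: By the law of cosines on triangle ECM: EM² = 15² + 15² − 2·15·15·cos(90°) = 450, so EM = 15·√2.
Step 2: By the inverse law of cosines on triangle CEM: cos(∠CEM) = (15² + (15·√2)² − 15²) / (2·15·15·√2) = 450/636.4 = 0.7071, so ∠CEM = 45°.

Therefore, the measure of angle ∠CEM = 45°.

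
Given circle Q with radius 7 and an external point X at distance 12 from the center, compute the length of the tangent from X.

The tangent, radius, and line from the external point to the center form a right triangle.
The right angle is where the tangent meets the radius.
By the Pythagorean theorem: tangent² + 7² = 12²
tangent² = 144 - 49 = 95
tangent = sqrt(95)

sqrt(95)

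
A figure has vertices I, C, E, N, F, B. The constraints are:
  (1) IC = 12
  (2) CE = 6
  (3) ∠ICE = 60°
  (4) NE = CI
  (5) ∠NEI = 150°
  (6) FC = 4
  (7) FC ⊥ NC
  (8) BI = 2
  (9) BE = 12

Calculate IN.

From the given relations: NE = CI = 12.
Step 1: By the law of cosines on triangle ECI: EI² = 6² + 12² − 2·6·12·cos(60°) = 108, so EI = 6·√3.
Step 2: By the law of cosines on triangle IEN: IN² = (6·√3)² + 12² − 2·6·√3·12·cos(150°) = 468, so IN = 6·√13.

Therefore, the length of IN = 6·√13.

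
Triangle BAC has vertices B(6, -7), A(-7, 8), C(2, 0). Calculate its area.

Shoelace: Area = (1/2)|6(8-0) + -7(0--7) + 2(-7-8)| = (1/2)(31) = 31/2

31/2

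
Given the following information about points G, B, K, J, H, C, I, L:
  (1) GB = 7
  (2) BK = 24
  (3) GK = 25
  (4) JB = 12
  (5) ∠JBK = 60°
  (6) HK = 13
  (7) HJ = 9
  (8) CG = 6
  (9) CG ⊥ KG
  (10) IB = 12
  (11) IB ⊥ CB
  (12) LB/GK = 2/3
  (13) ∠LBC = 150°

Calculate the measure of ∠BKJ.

Step 1: By the law of cosines on triangle KBJ: KJ² = 24² + 12² − 2·24·12·cos(60°) = 432, so KJ = 12·√3.
Step 2: By the inverse law of cosines on triangle BKJ: cos(∠BKJ) = (24² + (12·√3)² − 12²) / (2·24·12·√3) = 864/997.66 = 0.866, so ∠BKJ = 30°.

Therefore, the measure of angle ∠BKJ = 30°.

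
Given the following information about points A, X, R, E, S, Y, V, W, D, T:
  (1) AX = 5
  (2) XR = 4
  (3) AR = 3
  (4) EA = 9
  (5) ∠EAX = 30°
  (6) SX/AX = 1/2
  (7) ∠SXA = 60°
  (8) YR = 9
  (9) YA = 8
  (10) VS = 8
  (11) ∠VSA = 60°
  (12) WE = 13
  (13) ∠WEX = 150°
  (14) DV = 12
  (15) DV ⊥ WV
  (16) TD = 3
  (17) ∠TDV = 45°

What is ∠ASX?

From the given relations: SX = 1/2·AX = 1/2·5 ≈ 2.5.
Step 1: By the law of cosines on triangle SXA: SA² = 2.5² + 5² − 2·2.5·5·cos(60°) = 18.75, so SA = 5/2·√3.
Step 2: By the inverse law of cosines on triangle ASX: cos(∠ASX) = ((5/2·√3)² + 2.5² − 5²) / (2·5/2·√3·2.5) = 0/21.65 = 0, so ∠ASX = 90°.

Therefore, the measure of angle ∠ASX = 90°.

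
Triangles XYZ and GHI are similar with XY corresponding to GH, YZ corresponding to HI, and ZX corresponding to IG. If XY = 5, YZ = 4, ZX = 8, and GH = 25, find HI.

Since the triangles are similar, the ratio of corresponding sides is constant.
Scale factor k = GH / XY = 25 / 5 = 5
HI = k * YZ = 5 * 4 = 20

20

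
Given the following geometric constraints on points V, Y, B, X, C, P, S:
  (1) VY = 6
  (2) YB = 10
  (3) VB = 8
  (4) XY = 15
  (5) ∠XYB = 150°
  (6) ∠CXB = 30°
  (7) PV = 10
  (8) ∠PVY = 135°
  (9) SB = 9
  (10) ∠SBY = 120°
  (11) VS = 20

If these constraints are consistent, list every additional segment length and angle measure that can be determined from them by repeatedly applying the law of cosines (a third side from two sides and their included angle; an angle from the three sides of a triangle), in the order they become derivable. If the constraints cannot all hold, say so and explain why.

These constraints are not satisfiable: by the triangle inequality in triangle BVS, (3) VB = 8 and (9) SB = 9 force VS ≤ 8 + 9 = 17, but (11) says VS = 20. No planar figure meets all of them, so nothing further can be derived.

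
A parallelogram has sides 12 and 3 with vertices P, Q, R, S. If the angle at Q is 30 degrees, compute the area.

The area of a parallelogram equals the product of two adjacent sides times the sine of the included angle.
This is because the height equals 3 * sin(30°) = 3/2.
Area = 12 * 3/2 = 18

18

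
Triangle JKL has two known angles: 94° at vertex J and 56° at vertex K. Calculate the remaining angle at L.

The interior angles sum to 180°: angle L = 180 - 94 - 56 = 30°.
The triangle is obtuse (angles 94°, 56°, 30°).

30 degrees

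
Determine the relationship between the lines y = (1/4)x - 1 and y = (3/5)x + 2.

Slope of line 1: m1 = 1/4
Slope of line 2: m2 = 3/5
m1 != m2 and m1*m2 = 3/20 != -1. Neither.

Neither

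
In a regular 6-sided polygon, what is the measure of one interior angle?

Each interior angle of a regular n-gon is (n - 2) * 180 / n.
For n = 6: (6 - 2) * 180 / 6 = 720/6 = 120 degrees.

120 degrees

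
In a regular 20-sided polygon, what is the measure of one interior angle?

Each interior angle of a regular n-gon is (n - 2) * 180 / n.
For n = 20: (20 - 2) * 180 / 20 = 3240/20 = 162 degrees.

162 degrees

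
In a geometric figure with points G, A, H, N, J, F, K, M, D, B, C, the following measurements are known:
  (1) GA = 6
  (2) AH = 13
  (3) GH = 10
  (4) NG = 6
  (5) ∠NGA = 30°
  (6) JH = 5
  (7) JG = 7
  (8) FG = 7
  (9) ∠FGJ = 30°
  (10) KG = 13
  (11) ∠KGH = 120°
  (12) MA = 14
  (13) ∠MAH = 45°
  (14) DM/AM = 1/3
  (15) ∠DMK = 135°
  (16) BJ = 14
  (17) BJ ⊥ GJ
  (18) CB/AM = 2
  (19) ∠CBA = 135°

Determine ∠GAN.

Step 1: By the law of cosines on triangle AGN: AN² = 6² + 6² − 2·6·6·cos(30°) = 9.65, so AN ≈ 3.11.
Step 2: By the inverse law of cosines on triangle GAN: cos(∠GAN) = (6² + 3.11² − 6²) / (2·6·3.11) = 9.65/37.27 = 0.2588, so ∠GAN = 75°.

Therefore, the measure of angle ∠GAN = 75°.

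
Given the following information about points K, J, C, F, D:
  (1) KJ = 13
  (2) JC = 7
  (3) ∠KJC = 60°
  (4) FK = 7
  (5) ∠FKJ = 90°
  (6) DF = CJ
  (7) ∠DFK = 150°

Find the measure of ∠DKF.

From the given relations: DF = CJ = 7.
Step 1: By the law of cosines on triangle KFD: KD² = 7² + 7² − 2·7·7·cos(150°) = 182.87, so KD ≈ 13.52.
Step 2: By the inverse law of cosines on triangle DKF: cos(∠DKF) = (13.52² + 7² − 7²) / (2·13.52·7) = 182.87/189.32 = 0.9659, so ∠DKF = 15°.

Therefore, the measure of angle ∠DKF = 15°.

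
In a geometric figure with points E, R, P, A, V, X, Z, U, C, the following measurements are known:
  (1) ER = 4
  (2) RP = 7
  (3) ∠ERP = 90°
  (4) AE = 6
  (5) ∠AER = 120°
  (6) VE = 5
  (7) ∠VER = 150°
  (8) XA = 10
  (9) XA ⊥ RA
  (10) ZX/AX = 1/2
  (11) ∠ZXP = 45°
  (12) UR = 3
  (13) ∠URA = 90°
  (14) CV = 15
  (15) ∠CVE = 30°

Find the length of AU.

Step 1: By the law of cosines on triangle AER: AR² = 6² + 4² − 2·6·4·cos(120°) = 76, so AR = 2·√19.
Step 2: By the law of cosines on triangle ARU: AU² = (2·√19)² + 3² − 2·2·√19·3·cos(90°) = 85, so AU = √85.

Therefore, the length of AU = √85.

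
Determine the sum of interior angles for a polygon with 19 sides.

The sum of interior angles of an n-sided polygon is (n - 2) * 180.
For n = 19: (19 - 2) * 180 = 17 * 180 = 3060 degrees.

3060 degrees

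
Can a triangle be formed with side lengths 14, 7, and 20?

Sort the sides: 7, 14, 20.
It suffices to check that the sum of the two smallest exceeds the largest:
7 + 14 = 21 > 20. ✓
Yes, a valid triangle can be formed.

Yes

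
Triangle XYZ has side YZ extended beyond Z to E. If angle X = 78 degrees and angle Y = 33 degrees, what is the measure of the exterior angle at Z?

Exterior angle = 78 + 33 = 111 degrees (exterior angle theorem).

111 degrees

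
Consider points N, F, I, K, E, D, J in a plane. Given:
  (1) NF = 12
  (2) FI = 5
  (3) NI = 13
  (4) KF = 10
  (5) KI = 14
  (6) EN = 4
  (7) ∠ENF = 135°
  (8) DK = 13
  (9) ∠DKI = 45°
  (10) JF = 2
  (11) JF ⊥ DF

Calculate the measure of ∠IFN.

Step 1: By the inverse law of cosines on triangle IFN: cos(∠IFN) = (5² + 12² − 13²) / (2·5·12) = 0/120 = 0, so ∠IFN = 90°.

Therefore, the measure of angle ∠IFN = 90°.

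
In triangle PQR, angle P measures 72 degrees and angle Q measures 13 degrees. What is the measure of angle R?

By the triangle angle sum property, the three interior angles of any triangle add up to 180°.
We know angle P = 72° and angle Q = 13°, so their sum is 85°.
Therefore angle R = 180° - 85° = 95°.

95 degrees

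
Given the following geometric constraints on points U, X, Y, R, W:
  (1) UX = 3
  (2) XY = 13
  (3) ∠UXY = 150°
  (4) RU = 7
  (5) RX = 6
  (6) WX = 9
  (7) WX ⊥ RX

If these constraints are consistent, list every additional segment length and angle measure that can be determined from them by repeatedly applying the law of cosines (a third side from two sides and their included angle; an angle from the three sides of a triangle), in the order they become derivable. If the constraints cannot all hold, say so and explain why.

The constraints are consistent. Derivable facts, in order:
After 1 step:
- RW = 3·√13
- UY ≈ 15.67
- ∠RUX = 58.41°
- ∠RXU = 96.38°
- ∠URX = 25.21°
After 2 steps:
- ∠RWX = 33.69°
- ∠UYX = 5.49°
- ∠WRX = 56.31°
- ∠XUY = 24.51°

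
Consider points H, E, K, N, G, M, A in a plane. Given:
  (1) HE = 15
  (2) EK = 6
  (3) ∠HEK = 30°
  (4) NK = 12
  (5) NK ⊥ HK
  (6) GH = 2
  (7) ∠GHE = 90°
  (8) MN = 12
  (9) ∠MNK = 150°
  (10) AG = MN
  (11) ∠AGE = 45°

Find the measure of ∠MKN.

Step 1: By the law of cosines on triangle KNM: KM² = 12² + 12² − 2·12·12·cos(150°) = 537.42, so KM ≈ 23.18.
Step 2: By the inverse law of cosines on triangle MKN: cos(∠MKN) = (23.18² + 12² − 12²) / (2·23.18·12) = 537.42/556.37 = 0.9659, so ∠MKN = 15°.

Therefore, the measure of angle ∠MKN = 15°.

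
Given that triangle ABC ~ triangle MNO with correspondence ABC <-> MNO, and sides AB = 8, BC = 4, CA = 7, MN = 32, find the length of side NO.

Since the triangles are similar, the ratio of corresponding sides is constant.
Scale factor k = MN / AB = 32 / 8 = 4
NO = k * BC = 4 * 4 = 16

16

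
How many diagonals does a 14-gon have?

Total line segments between 14 vertices = C(14,2) = 91.
Subtract the 14 sides: 91 - 14 = 77 diagonals.

77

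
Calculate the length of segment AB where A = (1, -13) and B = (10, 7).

The horizontal distance is |10 - 1| = 9 and the vertical distance is |7 - -13| = 20.
By the Pythagorean theorem, d = sqrt(9^2 + 20^2) = sqrt(481).

sqrt(481)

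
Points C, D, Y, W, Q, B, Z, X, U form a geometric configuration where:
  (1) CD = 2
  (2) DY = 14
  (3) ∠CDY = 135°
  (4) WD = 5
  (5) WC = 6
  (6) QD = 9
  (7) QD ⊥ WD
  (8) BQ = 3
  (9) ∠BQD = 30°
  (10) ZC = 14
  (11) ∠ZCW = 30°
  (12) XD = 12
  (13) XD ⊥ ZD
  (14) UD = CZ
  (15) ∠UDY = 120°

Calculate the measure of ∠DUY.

From the given relations: UD = CZ = 14.
Step 1: By the law of cosines on triangle UDY: UY² = 14² + 14² − 2·14·14·cos(120°) = 588, so UY = 14·√3.
Step 2: By the inverse law of cosines on triangle DUY: cos(∠DUY) = (14² + (14·√3)² − 14²) / (2·14·14·√3) = 588/678.96 = 0.866, so ∠DUY = 30°.

Therefore, the measure of angle ∠DUY = 30°.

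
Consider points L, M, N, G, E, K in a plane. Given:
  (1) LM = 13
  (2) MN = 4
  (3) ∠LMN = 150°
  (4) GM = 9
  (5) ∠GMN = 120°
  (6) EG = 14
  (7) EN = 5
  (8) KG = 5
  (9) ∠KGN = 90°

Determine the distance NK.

Step 1: By the law of cosines on triangle GMN: GN² = 9² + 4² − 2·9·4·cos(120°) = 133, so GN = √133.
Step 2: By the law of cosines on triangle NGK: NK² = √133² + 5² − 2·√133·5·cos(90°) = 158, so NK = √158.

Therefore, the length of NK = √158.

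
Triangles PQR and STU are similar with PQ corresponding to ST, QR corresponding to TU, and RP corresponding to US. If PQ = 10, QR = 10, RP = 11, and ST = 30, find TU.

Since the triangles are similar, the ratio of corresponding sides is constant.
Scale factor k = ST / PQ = 30 / 10 = 3
TU = k * QR = 3 * 10 = 30

30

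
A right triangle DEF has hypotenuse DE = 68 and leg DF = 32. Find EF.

EF = sqrt(68^2 - 32^2) = sqrt(3600) = 60

60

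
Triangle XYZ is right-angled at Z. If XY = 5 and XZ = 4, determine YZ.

By the Pythagorean theorem: YZ^2 = XY^2 - XZ^2
YZ^2 = 5^2 - 4^2 = 25 - 16 = 9
YZ = sqrt(9) = 3

3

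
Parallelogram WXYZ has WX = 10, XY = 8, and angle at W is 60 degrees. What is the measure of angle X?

Consecutive angles are supplementary: angle X = 180 - 60 = 120 degrees.

120 degrees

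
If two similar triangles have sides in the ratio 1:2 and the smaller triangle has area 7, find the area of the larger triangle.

Area ratio = (1/2)^2 = 1/4. Area of the larger triangle = 7 * 4/1 = 28.

28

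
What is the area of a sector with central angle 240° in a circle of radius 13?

The full circle has area πr² = π(13)² = 169*pi.
The sector covers 240° out of 360°, a fraction of 2/3.
Sector area = 169*pi × 2/3 = 338*pi/3.

338*pi/3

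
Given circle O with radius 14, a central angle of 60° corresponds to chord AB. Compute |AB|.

Chord length = 2r sin(θ/2)
= 2 × 14 × sin(60°/2)
= 2 × 14 × sin(30°)
= 14

14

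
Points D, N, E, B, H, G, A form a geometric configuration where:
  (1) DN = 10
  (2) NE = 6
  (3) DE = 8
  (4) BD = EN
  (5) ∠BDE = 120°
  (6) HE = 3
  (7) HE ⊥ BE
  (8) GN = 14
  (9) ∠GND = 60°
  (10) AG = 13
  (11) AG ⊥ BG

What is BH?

From the given relations: BD = EN = 6.
Step 1: By the law of cosines on triangle BDE: BE² = 6² + 8² − 2·6·8·cos(120°) = 148, so BE = 2·√37.
Step 2: By the law of cosines on triangle BEH: BH² = (2·√37)² + 3² − 2·2·√37·3·cos(90°) = 157, so BH = √157.

Therefore, the length of BH = √157.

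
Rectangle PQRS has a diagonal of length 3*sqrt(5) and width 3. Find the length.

b = sqrt(d^2 - a^2) = sqrt(45 - 9) = sqrt(36) = 6

6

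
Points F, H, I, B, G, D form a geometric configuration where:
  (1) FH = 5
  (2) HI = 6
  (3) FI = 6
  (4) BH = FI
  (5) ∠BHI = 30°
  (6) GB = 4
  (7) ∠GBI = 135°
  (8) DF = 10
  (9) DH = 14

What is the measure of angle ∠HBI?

From the given relations: BH = FI = 6.
Step 1: By the law of cosines on triangle BHI: BI² = 6² + 6² − 2·6·6·cos(30°) = 9.65, so BI ≈ 3.11.
Step 2: By the inverse law of cosines on triangle HBI: cos(∠HBI) = (6² + 3.11² − 6²) / (2·6·3.11) = 9.65/37.27 = 0.2588, so ∠HBI = 75°.

Therefore, the measure of angle ∠HBI = 75°.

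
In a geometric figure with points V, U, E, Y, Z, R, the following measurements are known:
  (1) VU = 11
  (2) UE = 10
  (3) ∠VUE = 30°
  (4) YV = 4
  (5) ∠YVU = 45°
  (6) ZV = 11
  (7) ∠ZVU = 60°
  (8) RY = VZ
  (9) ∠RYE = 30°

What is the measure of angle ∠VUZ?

Step 1: By the law of cosines on triangle UVZ: UZ² = 11² + 11² − 2·11·11·cos(60°) = 121, so UZ = 11.
Step 2: By the inverse law of cosines on triangle VUZ: cos(∠VUZ) = (11² + 11² − 11²) / (2·11·11) = 121/242 = 0.5, so ∠VUZ = 60°.

Therefore, the measure of angle ∠VUZ = 60°.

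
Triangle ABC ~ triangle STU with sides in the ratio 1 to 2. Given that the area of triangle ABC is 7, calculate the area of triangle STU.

Area ratio = (1/2)^2 = 1/4. Area of STU = 7 * 4/1 = 28.

28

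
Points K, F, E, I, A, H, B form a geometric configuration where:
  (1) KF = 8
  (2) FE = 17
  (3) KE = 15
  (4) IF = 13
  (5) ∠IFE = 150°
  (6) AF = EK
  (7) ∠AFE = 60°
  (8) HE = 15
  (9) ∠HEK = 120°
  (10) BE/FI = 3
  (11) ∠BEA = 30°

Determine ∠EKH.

Step 1: By the law of cosines on triangle KEH: KH² = 15² + 15² − 2·15·15·cos(120°) = 675, so KH = 15·√3.
Step 2: By the inverse law of cosines on triangle EKH: cos(∠EKH) = (15² + (15·√3)² − 15²) / (2·15·15·√3) = 675/779.42 = 0.866, so ∠EKH = 30°.

Therefore, the measure of angle ∠EKH = 30°.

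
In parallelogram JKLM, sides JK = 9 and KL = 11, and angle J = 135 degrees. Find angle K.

Opposite sides of a parallelogram are parallel, so consecutive angles form co-interior angles on a transversal.
Co-interior angles sum to 180°, giving angle K = 180 - 135 = 45 degrees.

45 degrees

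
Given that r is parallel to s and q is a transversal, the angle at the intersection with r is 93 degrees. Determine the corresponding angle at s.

When a transversal crosses parallel lines, angles in the same position at each intersection are called corresponding angles.
These are always equal, so the answer is 93 degrees.

93 degrees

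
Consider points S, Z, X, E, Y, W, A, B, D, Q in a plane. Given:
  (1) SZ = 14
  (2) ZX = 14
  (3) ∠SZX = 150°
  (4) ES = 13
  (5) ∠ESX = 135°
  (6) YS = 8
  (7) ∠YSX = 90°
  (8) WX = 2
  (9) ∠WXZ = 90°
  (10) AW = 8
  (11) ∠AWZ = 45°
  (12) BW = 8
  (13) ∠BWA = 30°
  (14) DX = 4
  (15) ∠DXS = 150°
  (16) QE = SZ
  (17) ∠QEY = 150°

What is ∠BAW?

Step 1: By the law of cosines on triangle AWB: AB² = 8² + 8² − 2·8·8·cos(30°) = 17.15, so AB ≈ 4.14.
Step 2: By the inverse law of cosines on triangle BAW: cos(∠BAW) = (4.14² + 8² − 8²) / (2·4.14·8) = 17.15/66.26 = 0.2588, so ∠BAW = 75°.

Therefore, the measure of angle ∠BAW = 75°.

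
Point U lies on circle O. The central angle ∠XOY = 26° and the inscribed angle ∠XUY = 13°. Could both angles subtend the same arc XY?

By the inscribed angle theorem, if both angles subtend the same arc, the inscribed angle must be half the central angle.
Half of 26° = 13°, which equals the given inscribed angle of 13°.
Therefore, yes, they correspond to the same arc.

Yes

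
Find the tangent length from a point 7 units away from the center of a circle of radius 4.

tangent = √(d² - r²) = √(7² - 4²) = √(49 - 16) = √33 = sqrt(33)

sqrt(33)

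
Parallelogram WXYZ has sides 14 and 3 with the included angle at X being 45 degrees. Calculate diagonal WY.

The diagonal of a parallelogram can be found by treating two adjacent sides and the diagonal as a triangle.
Applying the law of cosines with sides 14, 3 and included angle 45°:
d^2 = 196 + 9 - 84*cos(45°) = 205 - 42*sqrt(2)
d = sqrt(205 - 42*sqrt(2))

sqrt(205 - 42*sqrt(2))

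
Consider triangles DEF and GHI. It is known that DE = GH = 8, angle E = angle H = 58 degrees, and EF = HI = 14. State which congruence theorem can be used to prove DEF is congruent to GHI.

Consider the given information: DE = GH = 8, angle E = angle H = 58 degrees, and EF = HI = 14
This is not SSS or AAS: SSS requires all three pairs of sides, but we don't have that. AAS requires two angles and a non-included side.
The correct criterion is SAS. Two pairs of corresponding sides and the included angle are equal (Side-Angle-Side).

SAS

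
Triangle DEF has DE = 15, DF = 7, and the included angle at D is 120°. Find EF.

Law of cosines: EF^2 = 15^2 + 7^2 - 2(15)(7)cos(120°) = 379, so EF = sqrt(379).

sqrt(379)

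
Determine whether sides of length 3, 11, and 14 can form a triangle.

Check the triangle inequality: 3 + 11 = 14 ≤ 14.
Since the sum of two sides does not exceed the third, no triangle can be formed.

No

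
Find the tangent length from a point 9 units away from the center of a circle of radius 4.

The tangent, radius, and line from the external point to the center form a right triangle.
The right angle is where the tangent meets the radius.
By the Pythagorean theorem: tangent² + 4² = 9²
tangent² = 81 - 16 = 65
tangent = sqrt(65)

sqrt(65)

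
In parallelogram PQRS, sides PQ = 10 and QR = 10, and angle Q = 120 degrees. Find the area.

The area of a parallelogram equals the product of two adjacent sides times the sine of the included angle.
This is because the height equals 10 * sin(120°) = 5*sqrt(3).
Area = 10 * 5*sqrt(3) = 50*sqrt(3)

50*sqrt(3)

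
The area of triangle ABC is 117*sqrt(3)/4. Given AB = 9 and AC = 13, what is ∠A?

Area = (1/2) * a * b * sin(C)
sin(C) = 2 * Area / (a * b)
sin(C) = 2 * 117*sqrt(3)/4 / (9 * 13)
sin(C) = sqrt(3)/2
C = arcsin(sqrt(3)/2) = 60°
Since sin(180° - C) = sin(C), the obtuse angle 120° gives the same area, so C = 60° or C = 120°.

60° or 120°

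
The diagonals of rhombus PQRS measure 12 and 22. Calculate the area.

Area of a rhombus = (d1 * d2) / 2
Area = (12 * 22) / 2
Area = 264 / 2
Area = 132

132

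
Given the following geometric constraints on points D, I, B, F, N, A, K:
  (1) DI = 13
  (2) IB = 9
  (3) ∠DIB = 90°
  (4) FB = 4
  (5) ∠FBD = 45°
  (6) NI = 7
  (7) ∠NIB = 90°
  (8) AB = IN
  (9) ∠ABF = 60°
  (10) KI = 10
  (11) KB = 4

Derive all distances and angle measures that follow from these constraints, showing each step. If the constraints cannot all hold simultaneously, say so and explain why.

The constraints are consistent.

From the given relations:
  AB = IN = 7

Step 1: From DI = 13, IB = 9, and ∠DIB = 90°, by the law of cosines:
  DB² = DI² + IB² - 2·DI·IB·cos(90°) = 169 + 81 - 0 = 250
  DB = 5·√10

Step 2: From BI = 9, IN = 7, and ∠BIN = 90°, by the law of cosines:
  BN² = BI² + IN² - 2·BI·IN·cos(90°) = 81 + 49 - 0 = 130
  BN = √130

Step 3: From FB = 4, BA = 7, and ∠FBA = 60°, by the law of cosines:
  FA² = FB² + BA² - 2·FB·BA·cos(60°) = 16 + 49 - 28 = 37
  FA = √37

Step 4: From IB = 9, IK = 10, BK = 4, by the inverse law of cosines:
  cos(∠BIK) = (IB² + IK² - BK²) / (2·IB·IK)
  ∠BIK = 23.56°

Step 5: From BI = 9, BK = 4, IK = 10, by the inverse law of cosines:
  cos(∠IBK) = (BI² + BK² - IK²) / (2·BI·BK)
  ∠IBK = 92.39°

Step 6: From KB = 4, KI = 10, BI = 9, by the inverse law of cosines:
  cos(∠BKI) = (KB² + KI² - BI²) / (2·KB·KI)
  ∠BKI = 64.06°

Step 7: From DB = 5·√10, BF = 4, and ∠DBF = 45°, by the law of cosines:
  DF² = DB² + BF² - 2·DB·BF·cos(45°) = 250 + 16 - 89.44 = 176.6
  DF ≈ 13.29

Step 8: From DB = 5·√10, DI = 13, BI = 9, by the inverse law of cosines:
  cos(∠BDI) = (DB² + DI² - BI²) / (2·DB·DI)
  ∠BDI = 34.7°

Step 9: From BD = 5·√10, BI = 9, DI = 13, by the inverse law of cosines:
  cos(∠DBI) = (BD² + BI² - DI²) / (2·BD·BI)
  ∠DBI = 55.3°

Step 10: From BI = 9, BN = √130, IN = 7, by the inverse law of cosines:
  cos(∠IBN) = (BI² + BN² - IN²) / (2·BI·BN)
  ∠IBN = 37.87°

Step 11: From FA = √37, FB = 4, AB = 7, by the inverse law of cosines:
  cos(∠AFB) = (FA² + FB² - AB²) / (2·FA·FB)
  ∠AFB = 85.28°

Step 12: From NB = √130, NI = 7, BI = 9, by the inverse law of cosines:
  cos(∠BNI) = (NB² + NI² - BI²) / (2·NB·NI)
  ∠BNI = 52.13°

Step 13: From AB = 7, AF = √37, BF = 4, by the inverse law of cosines:
  cos(∠BAF) = (AB² + AF² - BF²) / (2·AB·AF)
  ∠BAF = 34.72°

Step 14: From DB = 5·√10, DF = 13.29, BF = 4, by the inverse law of cosines:
  cos(∠BDF) = (DB² + DF² - BF²) / (2·DB·DF)
  ∠BDF = 12.29°

Step 15: From FB = 4, FD = 13.29, BD = 5·√10, by the inverse law of cosines:
  cos(∠BFD) = (FB² + FD² - BD²) / (2·FB·FD)
  ∠BFD = 122.71°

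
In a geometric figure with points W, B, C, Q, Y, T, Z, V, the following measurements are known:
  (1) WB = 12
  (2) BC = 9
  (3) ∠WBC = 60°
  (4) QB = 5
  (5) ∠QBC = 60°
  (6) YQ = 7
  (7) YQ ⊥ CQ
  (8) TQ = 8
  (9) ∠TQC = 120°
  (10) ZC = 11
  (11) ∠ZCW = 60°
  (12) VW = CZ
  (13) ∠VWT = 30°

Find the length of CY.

Step 1: By the law of cosines on triangle CBQ: CQ² = 9² + 5² − 2·9·5·cos(60°) = 61, so CQ = √61.
Step 2: By the law of cosines on triangle CQY: CY² = √61² + 7² − 2·√61·7·cos(90°) = 110, so CY = √110.

Therefore, the length of CY = √110.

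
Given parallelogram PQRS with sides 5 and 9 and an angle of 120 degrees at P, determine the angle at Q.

Opposite sides of a parallelogram are parallel, so consecutive angles form co-interior angles on a transversal.
Co-interior angles sum to 180°, giving angle Q = 180 - 120 = 60 degrees.

60 degrees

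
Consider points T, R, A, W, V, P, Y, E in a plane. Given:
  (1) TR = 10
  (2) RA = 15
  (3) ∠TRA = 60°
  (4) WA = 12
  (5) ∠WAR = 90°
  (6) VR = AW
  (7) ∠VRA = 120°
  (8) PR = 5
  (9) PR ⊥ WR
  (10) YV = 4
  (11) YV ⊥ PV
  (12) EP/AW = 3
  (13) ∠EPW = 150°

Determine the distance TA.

Step 1: By the law of cosines on triangle TRA: TA² = 10² + 15² − 2·10·15·cos(60°) = 175, so TA = 5·√7.

Therefore, the length of TA = 5·√7.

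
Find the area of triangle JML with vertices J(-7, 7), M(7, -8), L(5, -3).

The Shoelace formula computes the area from vertex coordinates by summing cross products.
For vertices (-7,7), (7,-8), (5,-3):
Signed sum = -7*-8 - 7*7 + 7*-3 - 5*-8 + 5*7 - -7*-3
= 7 + 19 + 14 = 40
Area = (1/2)|40| = 20.

20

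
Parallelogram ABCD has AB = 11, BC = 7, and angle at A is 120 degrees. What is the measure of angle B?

Opposite sides of a parallelogram are parallel, so consecutive angles form co-interior angles on a transversal.
Co-interior angles sum to 180°, giving angle B = 180 - 120 = 60 degrees.

60 degrees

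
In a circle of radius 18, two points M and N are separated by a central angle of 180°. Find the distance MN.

Chord = 2(18) sin(90°) = 36

36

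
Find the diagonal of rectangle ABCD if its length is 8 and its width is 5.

Using the Pythagorean theorem:
d² = 8² + 5² = 64 + 25 = 89
d = sqrt(89)

sqrt(89)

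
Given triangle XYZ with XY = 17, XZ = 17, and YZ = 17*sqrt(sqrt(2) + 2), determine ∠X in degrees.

cos(X) = (17² + 17² - (17*sqrt(sqrt(2) + 2))²) / (2 × 17 × 17) = -sqrt(2)/2, so X = arccos(-sqrt(2)/2) = 135°.

135°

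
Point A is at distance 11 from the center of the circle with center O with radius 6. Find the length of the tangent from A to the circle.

tangent = √(d² - r²) = √(11² - 6²) = √(121 - 36) = √85 = sqrt(85)

sqrt(85)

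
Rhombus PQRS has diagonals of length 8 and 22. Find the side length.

In a rhombus, the diagonals bisect each other perpendicularly, creating four congruent right triangles.
Each triangle has legs 4 (half of 8) and 11 (half of 22).
The hypotenuse of each right triangle is a side of the rhombus:
side = sqrt(4^2 + 11^2) = sqrt(137)

sqrt(137)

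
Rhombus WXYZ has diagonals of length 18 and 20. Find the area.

Area of a rhombus = (d1 * d2) / 2
Area = (18 * 20) / 2
Area = 360 / 2
Area = 180

180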